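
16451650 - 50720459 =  - 34268809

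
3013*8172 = 24622236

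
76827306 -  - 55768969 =132596275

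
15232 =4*3808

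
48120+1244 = 49364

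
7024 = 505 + 6519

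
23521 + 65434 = 88955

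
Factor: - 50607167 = - 13^1*71^1*54829^1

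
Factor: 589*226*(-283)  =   - 37671262 = -2^1*19^1*31^1*113^1*283^1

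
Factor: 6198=2^1*3^1 * 1033^1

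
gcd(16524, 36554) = 2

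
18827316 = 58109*324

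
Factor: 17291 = 17291^1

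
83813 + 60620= 144433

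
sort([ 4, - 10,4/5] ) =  [-10, 4/5,4 ]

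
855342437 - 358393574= 496948863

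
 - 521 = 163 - 684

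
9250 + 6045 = 15295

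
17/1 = 17  =  17.00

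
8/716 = 2/179 = 0.01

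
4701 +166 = 4867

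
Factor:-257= - 257^1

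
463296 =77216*6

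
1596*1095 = 1747620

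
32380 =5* 6476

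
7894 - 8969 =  - 1075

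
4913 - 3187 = 1726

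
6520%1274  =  150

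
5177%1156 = 553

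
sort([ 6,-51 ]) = [ - 51,6]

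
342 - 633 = -291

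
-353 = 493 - 846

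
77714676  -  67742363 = 9972313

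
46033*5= 230165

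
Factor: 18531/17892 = 2^( -2)*7^( - 1 )*29^1 = 29/28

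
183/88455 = 61/29485 = 0.00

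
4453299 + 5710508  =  10163807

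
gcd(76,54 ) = 2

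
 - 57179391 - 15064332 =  -72243723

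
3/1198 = 3/1198 = 0.00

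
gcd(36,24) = 12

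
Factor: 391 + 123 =2^1*257^1 = 514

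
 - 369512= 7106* ( - 52 )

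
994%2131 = 994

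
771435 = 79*9765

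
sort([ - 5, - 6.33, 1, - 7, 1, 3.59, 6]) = [ - 7, - 6.33, - 5,  1, 1,3.59,6 ] 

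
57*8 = 456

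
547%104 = 27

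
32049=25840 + 6209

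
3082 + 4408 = 7490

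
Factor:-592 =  - 2^4*37^1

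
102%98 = 4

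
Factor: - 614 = - 2^1 * 307^1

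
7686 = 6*1281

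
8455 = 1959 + 6496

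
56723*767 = 43506541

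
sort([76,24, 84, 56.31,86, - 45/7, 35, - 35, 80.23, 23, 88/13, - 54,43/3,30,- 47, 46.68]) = [  -  54,-47, -35 ,  -  45/7,  88/13,  43/3, 23, 24, 30, 35,46.68, 56.31,76,  80.23, 84, 86] 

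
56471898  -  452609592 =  - 396137694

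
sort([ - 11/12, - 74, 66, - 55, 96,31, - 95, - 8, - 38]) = [ - 95, - 74, - 55, - 38, - 8,-11/12,31, 66, 96]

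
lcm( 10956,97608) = 1073688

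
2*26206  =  52412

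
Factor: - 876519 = - 3^2*7^1*13913^1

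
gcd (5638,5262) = 2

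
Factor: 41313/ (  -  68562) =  - 47/78 = - 2^( - 1 )*3^(-1)*13^(-1)  *  47^1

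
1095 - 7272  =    -  6177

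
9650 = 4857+4793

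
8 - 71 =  - 63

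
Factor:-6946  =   - 2^1*23^1*151^1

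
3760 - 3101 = 659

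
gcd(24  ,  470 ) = 2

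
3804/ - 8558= - 1 + 2377/4279  =  -0.44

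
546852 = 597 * 916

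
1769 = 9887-8118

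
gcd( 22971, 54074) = 19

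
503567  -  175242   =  328325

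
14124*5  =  70620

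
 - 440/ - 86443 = 440/86443 = 0.01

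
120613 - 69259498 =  - 69138885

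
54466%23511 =7444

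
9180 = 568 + 8612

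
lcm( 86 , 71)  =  6106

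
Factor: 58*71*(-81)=  -  2^1*3^4 *29^1*71^1 = - 333558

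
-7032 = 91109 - 98141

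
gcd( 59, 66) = 1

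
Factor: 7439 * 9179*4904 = 2^3*43^1*67^1*137^1*173^1 * 613^1  =  334857777224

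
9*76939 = 692451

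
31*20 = 620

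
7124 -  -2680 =9804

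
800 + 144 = 944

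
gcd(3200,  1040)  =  80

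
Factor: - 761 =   -  761^1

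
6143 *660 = 4054380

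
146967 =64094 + 82873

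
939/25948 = 939/25948 = 0.04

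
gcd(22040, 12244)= 4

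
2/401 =2/401 = 0.00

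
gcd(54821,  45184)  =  1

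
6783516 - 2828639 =3954877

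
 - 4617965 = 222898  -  4840863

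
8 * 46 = 368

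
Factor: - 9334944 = -2^5* 3^2*32413^1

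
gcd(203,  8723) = 1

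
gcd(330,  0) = 330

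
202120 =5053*40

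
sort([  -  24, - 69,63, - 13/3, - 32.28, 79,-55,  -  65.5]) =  [ - 69, - 65.5,  -  55, - 32.28,  -  24, - 13/3,63,79]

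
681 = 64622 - 63941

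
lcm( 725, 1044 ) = 26100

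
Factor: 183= 3^1 * 61^1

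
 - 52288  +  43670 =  - 8618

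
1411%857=554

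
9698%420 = 38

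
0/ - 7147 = 0/1 = - 0.00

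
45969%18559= 8851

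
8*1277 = 10216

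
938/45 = 20+38/45 = 20.84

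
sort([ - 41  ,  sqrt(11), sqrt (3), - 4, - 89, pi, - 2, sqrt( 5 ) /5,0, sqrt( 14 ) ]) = [ - 89, - 41, - 4, - 2, 0, sqrt( 5 )/5, sqrt (3), pi, sqrt( 11),sqrt ( 14)]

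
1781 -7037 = -5256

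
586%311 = 275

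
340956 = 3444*99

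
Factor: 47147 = 47147^1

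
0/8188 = 0 = 0.00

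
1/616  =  1/616   =  0.00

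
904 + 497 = 1401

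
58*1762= 102196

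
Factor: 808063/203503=109^( - 1)*113^1*1867^( - 1)*7151^1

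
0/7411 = 0 = 0.00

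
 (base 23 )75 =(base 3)20011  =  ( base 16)a6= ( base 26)6a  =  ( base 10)166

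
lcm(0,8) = 0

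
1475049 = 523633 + 951416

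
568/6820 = 142/1705 = 0.08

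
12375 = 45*275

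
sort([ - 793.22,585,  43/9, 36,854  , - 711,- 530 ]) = [ - 793.22, - 711, - 530,43/9, 36,585,854]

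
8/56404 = 2/14101 = 0.00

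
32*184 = 5888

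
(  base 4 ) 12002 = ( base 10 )386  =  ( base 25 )fb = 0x182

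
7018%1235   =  843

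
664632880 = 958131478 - 293498598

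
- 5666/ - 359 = 5666/359 = 15.78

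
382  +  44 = 426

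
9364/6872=1+623/1718  =  1.36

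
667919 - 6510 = 661409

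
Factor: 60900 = 2^2 * 3^1*5^2*7^1 * 29^1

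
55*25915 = 1425325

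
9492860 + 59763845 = 69256705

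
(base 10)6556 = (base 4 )1212130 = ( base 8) 14634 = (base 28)8a4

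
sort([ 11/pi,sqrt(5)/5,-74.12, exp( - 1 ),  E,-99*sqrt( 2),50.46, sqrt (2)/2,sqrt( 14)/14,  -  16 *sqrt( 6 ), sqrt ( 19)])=[  -  99*sqrt( 2), - 74.12,-16*sqrt(6) , sqrt(14) /14,exp(-1),sqrt(5) /5,sqrt ( 2 ) /2,E,  11/pi,  sqrt(19 ),50.46 ]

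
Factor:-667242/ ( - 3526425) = 74138/391825 =2^1*5^( - 2)*7^( - 1)*19^1*1951^1*2239^(-1 )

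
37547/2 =37547/2  =  18773.50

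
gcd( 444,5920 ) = 148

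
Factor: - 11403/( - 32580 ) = 2^( - 2)*5^ ( -1)* 7^1 = 7/20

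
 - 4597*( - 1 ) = 4597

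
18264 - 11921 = 6343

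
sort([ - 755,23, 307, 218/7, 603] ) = [ - 755 , 23,218/7, 307,603 ] 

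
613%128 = 101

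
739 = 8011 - 7272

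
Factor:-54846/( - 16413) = 18282/5471 = 2^1*3^1*11^1 * 277^1*5471^( - 1)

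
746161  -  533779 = 212382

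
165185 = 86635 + 78550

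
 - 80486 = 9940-90426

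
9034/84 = 4517/42 = 107.55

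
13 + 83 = 96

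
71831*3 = 215493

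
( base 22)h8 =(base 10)382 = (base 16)17E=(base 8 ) 576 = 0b101111110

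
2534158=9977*254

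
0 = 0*23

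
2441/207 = 2441/207  =  11.79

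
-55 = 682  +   - 737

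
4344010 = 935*4646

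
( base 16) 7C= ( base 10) 124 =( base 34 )3M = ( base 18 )6g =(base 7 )235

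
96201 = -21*( - 4581) 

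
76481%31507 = 13467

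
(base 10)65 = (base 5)230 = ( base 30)25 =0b1000001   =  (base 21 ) 32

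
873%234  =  171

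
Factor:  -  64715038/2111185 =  - 2^1*5^( - 1)*19^(- 1 )*71^( - 1)*313^(  -  1)*32357519^1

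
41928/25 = 41928/25 = 1677.12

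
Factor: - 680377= - 680377^1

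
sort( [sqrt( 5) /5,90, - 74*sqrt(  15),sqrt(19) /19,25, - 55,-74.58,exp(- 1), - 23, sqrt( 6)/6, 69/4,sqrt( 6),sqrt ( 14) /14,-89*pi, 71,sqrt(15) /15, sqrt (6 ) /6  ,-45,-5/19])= [ - 74*sqrt(15 ),-89*pi, - 74.58,  -  55 ,-45,-23, - 5/19,sqrt( 19) /19,  sqrt (15 )/15, sqrt( 14 ) /14,exp( - 1),sqrt (6)/6 , sqrt(6 ) /6,sqrt( 5) /5,sqrt(6 ),69/4, 25,71, 90]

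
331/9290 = 331/9290 = 0.04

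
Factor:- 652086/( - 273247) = 2^1*3^2*  13^ (-1)*17^1*2131^1 *21019^ (-1 ) 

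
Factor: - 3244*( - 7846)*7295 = 185675433080  =  2^3 * 5^1*811^1 * 1459^1 * 3923^1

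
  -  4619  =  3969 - 8588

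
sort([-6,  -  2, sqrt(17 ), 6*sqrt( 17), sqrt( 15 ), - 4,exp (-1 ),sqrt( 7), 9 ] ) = [-6,  -  4,-2, exp( - 1), sqrt( 7), sqrt ( 15), sqrt(17), 9, 6 * sqrt( 17) ]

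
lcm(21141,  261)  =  21141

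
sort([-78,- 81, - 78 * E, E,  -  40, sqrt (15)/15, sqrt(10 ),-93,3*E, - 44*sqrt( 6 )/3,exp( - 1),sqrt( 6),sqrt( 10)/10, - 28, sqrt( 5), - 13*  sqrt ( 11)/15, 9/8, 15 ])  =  [-78*E , - 93,-81, - 78,-40, - 44*sqrt( 6) /3, - 28, - 13 * sqrt (11 ) /15,sqrt( 15 )/15, sqrt(10) /10, exp( - 1), 9/8,sqrt( 5 ), sqrt( 6 ), E, sqrt(10), 3*E,15 ]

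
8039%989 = 127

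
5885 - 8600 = -2715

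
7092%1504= 1076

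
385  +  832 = 1217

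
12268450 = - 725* (-16922) 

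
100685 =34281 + 66404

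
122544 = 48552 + 73992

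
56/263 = 56/263= 0.21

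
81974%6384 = 5366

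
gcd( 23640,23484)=12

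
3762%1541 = 680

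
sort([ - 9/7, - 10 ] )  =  [ - 10, - 9/7]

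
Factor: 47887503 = 3^1*15962501^1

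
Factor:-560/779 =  - 2^4*5^1*7^1*19^(-1)*41^(-1)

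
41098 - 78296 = -37198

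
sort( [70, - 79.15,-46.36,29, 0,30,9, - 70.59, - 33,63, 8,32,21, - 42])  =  [ - 79.15,-70.59,-46.36, - 42, - 33,  0, 8 , 9, 21,  29,  30, 32 , 63,70 ] 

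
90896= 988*92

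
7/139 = 7/139 = 0.05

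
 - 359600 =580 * ( - 620) 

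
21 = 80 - 59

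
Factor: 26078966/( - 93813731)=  - 2^1 * 11^( - 1)*907^( - 1) * 9403^( - 1) * 13039483^1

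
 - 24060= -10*2406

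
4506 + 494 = 5000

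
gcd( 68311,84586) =1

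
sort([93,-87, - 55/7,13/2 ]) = [ - 87,-55/7, 13/2, 93]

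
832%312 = 208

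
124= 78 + 46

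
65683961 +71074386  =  136758347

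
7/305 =7/305 = 0.02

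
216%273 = 216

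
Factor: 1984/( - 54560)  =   - 2/55 = -2^1*5^ ( - 1 )*11^ (  -  1 ) 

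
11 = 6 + 5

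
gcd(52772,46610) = 158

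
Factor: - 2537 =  - 43^1*59^1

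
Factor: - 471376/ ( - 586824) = 2^1*3^( - 1)*7^( - 2)*17^1*499^( - 1 )*1733^1 = 58922/73353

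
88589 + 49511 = 138100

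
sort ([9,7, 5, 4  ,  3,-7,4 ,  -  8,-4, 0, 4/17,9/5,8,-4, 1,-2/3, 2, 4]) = [ - 8  ,-7,-4 , - 4, - 2/3,0, 4/17, 1 , 9/5,2,3,4, 4,4,  5,7, 8, 9]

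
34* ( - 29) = - 986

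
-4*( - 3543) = 14172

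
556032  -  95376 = 460656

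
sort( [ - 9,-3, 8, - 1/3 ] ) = [ - 9, -3 , - 1/3, 8 ] 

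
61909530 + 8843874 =70753404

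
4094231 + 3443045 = 7537276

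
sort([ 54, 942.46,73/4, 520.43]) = [73/4, 54, 520.43, 942.46]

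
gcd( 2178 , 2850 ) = 6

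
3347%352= 179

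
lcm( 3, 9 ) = 9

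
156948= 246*638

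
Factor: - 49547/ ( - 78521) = 233^ ( - 1 )*337^( - 1) * 49547^1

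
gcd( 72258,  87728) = 2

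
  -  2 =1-3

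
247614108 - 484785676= - 237171568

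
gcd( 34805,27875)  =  5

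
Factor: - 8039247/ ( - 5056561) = 3^1*2679749^1*5056561^(-1 ) 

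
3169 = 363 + 2806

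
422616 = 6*70436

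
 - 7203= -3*2401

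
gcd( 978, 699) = 3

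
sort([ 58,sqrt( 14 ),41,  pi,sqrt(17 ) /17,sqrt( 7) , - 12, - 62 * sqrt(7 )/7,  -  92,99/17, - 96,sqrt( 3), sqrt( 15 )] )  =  [ - 96, - 92, - 62* sqrt( 7)/7, - 12,sqrt( 17)/17,sqrt(3),  sqrt( 7 ) , pi,sqrt( 14),sqrt(15),99/17,41,58 ]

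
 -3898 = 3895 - 7793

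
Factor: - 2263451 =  - 19^1*119129^1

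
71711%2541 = 563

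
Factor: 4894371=3^3*181273^1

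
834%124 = 90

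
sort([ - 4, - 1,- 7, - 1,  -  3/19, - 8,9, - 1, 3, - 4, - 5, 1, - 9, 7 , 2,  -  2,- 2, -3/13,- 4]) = [  -  9,- 8, - 7,-5 ,  -  4, - 4, - 4 , - 2,  -  2,  -  1,-1,-1 , -3/13,  -  3/19, 1, 2, 3, 7,9] 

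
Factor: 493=17^1 * 29^1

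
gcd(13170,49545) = 15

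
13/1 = 13 = 13.00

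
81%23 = 12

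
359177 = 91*3947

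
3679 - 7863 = -4184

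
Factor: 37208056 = 2^3*4651007^1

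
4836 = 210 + 4626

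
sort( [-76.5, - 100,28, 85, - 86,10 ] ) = [ - 100 , - 86,  -  76.5, 10  ,  28,85 ] 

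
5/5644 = 5/5644 = 0.00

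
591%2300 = 591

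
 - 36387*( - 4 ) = 145548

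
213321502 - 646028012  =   - 432706510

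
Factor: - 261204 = - 2^2* 3^1*21767^1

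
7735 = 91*85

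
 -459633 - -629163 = 169530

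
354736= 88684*4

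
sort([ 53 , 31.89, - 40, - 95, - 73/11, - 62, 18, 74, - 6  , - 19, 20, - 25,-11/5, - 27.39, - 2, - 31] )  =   [  -  95, - 62, - 40, - 31,-27.39, - 25, - 19, - 73/11, - 6, - 11/5,  -  2,18, 20,31.89 , 53 , 74] 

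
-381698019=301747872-683445891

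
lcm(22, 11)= 22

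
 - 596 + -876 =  - 1472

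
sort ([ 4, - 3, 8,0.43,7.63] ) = [ -3, 0.43,4,7.63,8]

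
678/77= 8 + 62/77 = 8.81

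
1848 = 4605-2757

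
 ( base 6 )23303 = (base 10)3351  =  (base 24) 5jf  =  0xD17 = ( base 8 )6427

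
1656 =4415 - 2759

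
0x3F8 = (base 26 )1d2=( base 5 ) 13031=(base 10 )1016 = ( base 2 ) 1111111000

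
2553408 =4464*572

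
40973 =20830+20143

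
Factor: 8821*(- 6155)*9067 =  - 492276943085 = -5^1 * 1231^1*8821^1 *9067^1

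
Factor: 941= 941^1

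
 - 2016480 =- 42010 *48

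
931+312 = 1243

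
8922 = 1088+7834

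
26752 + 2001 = 28753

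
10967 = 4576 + 6391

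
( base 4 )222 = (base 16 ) 2A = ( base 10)42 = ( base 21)20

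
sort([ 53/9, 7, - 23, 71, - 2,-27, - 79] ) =[-79, - 27, - 23 ,-2, 53/9,7, 71]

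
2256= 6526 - 4270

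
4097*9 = 36873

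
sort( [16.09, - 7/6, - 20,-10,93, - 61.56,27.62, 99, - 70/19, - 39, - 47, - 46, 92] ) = [ - 61.56, - 47, - 46, - 39, - 20,-10, - 70/19, - 7/6, 16.09 , 27.62,92, 93 , 99]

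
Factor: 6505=5^1*1301^1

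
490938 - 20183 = 470755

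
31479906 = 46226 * 681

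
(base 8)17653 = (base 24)e1j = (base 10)8107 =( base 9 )12107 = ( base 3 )102010021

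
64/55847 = 64/55847=0.00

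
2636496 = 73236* 36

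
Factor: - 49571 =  - 19^1* 2609^1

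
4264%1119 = 907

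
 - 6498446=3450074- 9948520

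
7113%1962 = 1227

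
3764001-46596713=-42832712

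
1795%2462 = 1795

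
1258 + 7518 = 8776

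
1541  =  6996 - 5455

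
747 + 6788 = 7535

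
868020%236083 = 159771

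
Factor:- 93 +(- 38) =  - 131 = -131^1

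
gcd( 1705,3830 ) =5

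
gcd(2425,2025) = 25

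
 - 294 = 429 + -723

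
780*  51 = 39780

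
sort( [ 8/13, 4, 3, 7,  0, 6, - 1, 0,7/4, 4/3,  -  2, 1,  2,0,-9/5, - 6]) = [ - 6, - 2,  -  9/5,  -  1,0, 0,0, 8/13, 1, 4/3, 7/4,2,3,4,6, 7] 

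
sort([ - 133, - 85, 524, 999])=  [  -  133,-85,524, 999 ]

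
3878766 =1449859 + 2428907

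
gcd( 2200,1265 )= 55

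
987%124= 119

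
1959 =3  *653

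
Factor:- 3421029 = -3^1*17^1  *  67079^1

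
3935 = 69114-65179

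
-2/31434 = - 1 + 15716/15717 = -0.00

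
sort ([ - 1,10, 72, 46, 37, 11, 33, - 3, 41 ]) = [ - 3,-1, 10, 11, 33, 37,41, 46, 72 ] 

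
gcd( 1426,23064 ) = 62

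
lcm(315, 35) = 315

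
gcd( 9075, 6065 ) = 5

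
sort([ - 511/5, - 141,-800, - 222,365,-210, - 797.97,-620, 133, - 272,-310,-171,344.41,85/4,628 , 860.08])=[-800, - 797.97,-620, - 310, - 272,  -  222 ,-210  ,-171,  -  141, - 511/5,85/4,133  ,  344.41,  365, 628, 860.08 ] 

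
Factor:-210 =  - 2^1*3^1*5^1*7^1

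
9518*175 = 1665650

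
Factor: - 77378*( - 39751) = 2^1*7^1*127^1 * 313^1 * 5527^1 = 3075852878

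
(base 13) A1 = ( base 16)83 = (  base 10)131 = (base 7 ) 245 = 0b10000011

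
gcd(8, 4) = 4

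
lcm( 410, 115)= 9430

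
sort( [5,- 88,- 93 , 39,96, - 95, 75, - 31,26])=[ - 95 ,-93, - 88, - 31, 5,26, 39, 75, 96] 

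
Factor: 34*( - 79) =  - 2686  =  - 2^1*17^1 * 79^1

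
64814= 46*1409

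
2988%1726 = 1262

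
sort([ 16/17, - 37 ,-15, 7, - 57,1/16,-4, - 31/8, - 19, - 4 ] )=[ - 57,-37, -19 ,-15, - 4, - 4, - 31/8, 1/16, 16/17, 7 ] 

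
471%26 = 3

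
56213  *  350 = 19674550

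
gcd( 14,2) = 2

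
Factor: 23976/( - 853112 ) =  -3^4*13^( - 2)*37^1* 631^(-1 ) = - 2997/106639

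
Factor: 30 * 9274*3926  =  2^3*3^1*5^1*13^1*151^1*4637^1 = 1092291720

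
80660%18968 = 4788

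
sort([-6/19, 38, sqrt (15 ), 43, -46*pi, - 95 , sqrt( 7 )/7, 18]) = [-46* pi, - 95,-6/19,sqrt(7) /7,sqrt (15 ) , 18 , 38, 43]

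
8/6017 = 8/6017 = 0.00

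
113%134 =113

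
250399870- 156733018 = 93666852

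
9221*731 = 6740551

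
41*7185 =294585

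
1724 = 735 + 989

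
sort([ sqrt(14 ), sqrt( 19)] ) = [sqrt( 14), sqrt( 19) ] 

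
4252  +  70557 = 74809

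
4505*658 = 2964290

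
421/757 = 421/757 = 0.56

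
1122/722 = 561/361 =1.55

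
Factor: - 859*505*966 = -419045970 = - 2^1*3^1*  5^1*7^1*23^1*101^1*859^1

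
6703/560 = 11 + 543/560 = 11.97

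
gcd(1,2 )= 1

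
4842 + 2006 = 6848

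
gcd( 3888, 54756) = 324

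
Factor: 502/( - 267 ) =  - 2^1  *3^(- 1)*89^( - 1 )*251^1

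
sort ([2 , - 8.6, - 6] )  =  [ - 8.6,-6,2 ] 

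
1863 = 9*207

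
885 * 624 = 552240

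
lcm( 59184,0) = 0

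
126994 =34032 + 92962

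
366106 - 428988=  - 62882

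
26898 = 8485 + 18413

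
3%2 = 1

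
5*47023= 235115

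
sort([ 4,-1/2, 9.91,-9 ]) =[ - 9,-1/2,4,9.91 ] 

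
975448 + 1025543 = 2000991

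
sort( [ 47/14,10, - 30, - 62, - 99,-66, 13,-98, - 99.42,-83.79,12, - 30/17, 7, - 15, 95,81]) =[  -  99.42, - 99,-98 , -83.79,- 66,-62, - 30, - 15, - 30/17 , 47/14,7,10, 12,13, 81,95]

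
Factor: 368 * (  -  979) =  - 2^4*11^1*23^1 * 89^1= - 360272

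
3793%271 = 270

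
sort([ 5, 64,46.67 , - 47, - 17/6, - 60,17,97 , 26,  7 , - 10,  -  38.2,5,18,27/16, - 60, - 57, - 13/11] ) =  [ - 60, - 60,  -  57, - 47, - 38.2, - 10, - 17/6, - 13/11, 27/16,5,5,7, 17,  18,26,46.67,64, 97 ]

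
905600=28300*32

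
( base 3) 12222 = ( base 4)2201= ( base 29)5g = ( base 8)241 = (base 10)161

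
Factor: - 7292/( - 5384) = 2^(  -  1)*673^(  -  1)*1823^1 = 1823/1346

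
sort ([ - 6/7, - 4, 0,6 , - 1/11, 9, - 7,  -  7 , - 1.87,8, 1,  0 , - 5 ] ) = [ - 7 , - 7, - 5 , - 4 , - 1.87,-6/7, - 1/11,0 , 0 , 1 , 6, 8,9]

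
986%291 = 113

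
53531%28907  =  24624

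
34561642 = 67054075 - 32492433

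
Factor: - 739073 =-641^1*1153^1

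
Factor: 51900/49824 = 25/24=2^( - 3)*3^(-1)*5^2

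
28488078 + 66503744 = 94991822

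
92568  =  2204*42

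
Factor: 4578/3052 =3/2 = 2^( - 1 )*3^1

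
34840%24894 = 9946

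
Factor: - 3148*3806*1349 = - 2^3*11^1*19^1 * 71^1*173^1*787^1 =-16162757512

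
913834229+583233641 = 1497067870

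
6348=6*1058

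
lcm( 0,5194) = 0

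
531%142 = 105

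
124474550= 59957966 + 64516584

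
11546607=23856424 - 12309817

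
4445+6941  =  11386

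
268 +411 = 679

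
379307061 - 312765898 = 66541163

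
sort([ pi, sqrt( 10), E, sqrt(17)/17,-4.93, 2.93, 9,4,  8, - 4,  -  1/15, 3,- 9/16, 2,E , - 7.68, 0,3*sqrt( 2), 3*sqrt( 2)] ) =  [ - 7.68 ,-4.93, - 4, - 9/16, - 1/15, 0, sqrt(17)/17,  2, E, E, 2.93,3 , pi,sqrt (10 ), 4, 3*sqrt( 2), 3*sqrt( 2),  8,9]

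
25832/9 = 25832/9 = 2870.22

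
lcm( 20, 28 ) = 140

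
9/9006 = 3/3002=0.00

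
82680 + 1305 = 83985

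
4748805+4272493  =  9021298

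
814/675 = 1 + 139/675 = 1.21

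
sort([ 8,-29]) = [ - 29,8]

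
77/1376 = 77/1376  =  0.06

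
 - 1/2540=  - 1+ 2539/2540 = - 0.00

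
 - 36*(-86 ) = 3096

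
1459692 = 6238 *234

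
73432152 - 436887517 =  - 363455365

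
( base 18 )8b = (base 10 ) 155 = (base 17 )92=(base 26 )5P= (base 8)233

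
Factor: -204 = - 2^2*3^1*17^1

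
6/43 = 6/43 = 0.14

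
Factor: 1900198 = 2^1 * 950099^1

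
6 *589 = 3534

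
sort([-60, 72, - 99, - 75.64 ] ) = [-99, - 75.64 , - 60,72]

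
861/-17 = -51 + 6/17 =-50.65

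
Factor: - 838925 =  - 5^2*23^1*1459^1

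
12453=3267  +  9186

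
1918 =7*274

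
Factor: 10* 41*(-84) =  - 34440= - 2^3  *  3^1*5^1*7^1 * 41^1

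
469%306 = 163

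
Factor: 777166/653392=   923/776 = 2^(-3)*13^1*71^1*97^( - 1 ) 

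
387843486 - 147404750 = 240438736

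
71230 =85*838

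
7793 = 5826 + 1967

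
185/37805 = 37/7561 = 0.00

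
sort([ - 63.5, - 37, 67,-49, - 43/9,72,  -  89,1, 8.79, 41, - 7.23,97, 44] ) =[  -  89 , - 63.5, - 49,  -  37, - 7.23, - 43/9,1,8.79,  41,44, 67,72, 97 ] 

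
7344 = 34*216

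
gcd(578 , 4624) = 578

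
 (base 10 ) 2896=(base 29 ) 3cp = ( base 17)A06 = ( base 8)5520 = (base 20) 74g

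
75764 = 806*94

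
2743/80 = 34 + 23/80=34.29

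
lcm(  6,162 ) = 162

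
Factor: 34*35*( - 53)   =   - 2^1*5^1* 7^1* 17^1*53^1 = - 63070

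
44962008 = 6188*7266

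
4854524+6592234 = 11446758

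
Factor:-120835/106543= -5^1* 11^1*13^3*106543^(- 1) 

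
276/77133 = 92/25711 = 0.00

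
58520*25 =1463000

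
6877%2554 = 1769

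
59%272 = 59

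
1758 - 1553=205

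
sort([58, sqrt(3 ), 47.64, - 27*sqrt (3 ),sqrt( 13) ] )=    [ - 27*sqrt(3), sqrt(3 ), sqrt(13 ),47.64, 58]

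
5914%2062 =1790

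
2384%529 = 268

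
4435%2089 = 257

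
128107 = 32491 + 95616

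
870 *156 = 135720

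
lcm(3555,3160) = 28440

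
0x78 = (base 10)120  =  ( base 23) 55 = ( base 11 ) AA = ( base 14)88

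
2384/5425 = 2384/5425 =0.44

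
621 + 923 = 1544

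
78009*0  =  0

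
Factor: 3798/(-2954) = - 3^2*7^( - 1)=- 9/7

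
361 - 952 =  - 591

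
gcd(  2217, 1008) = 3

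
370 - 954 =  - 584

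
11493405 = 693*16585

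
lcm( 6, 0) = 0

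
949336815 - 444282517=505054298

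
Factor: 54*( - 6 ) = -324 = - 2^2 * 3^4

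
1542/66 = 23 + 4/11= 23.36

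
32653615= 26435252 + 6218363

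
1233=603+630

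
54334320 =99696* 545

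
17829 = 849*21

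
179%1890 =179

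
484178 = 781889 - 297711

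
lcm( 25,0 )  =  0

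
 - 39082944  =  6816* ( - 5734 ) 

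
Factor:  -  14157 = -3^2 * 11^2 * 13^1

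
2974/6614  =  1487/3307=   0.45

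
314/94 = 157/47= 3.34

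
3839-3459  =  380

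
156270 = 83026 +73244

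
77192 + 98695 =175887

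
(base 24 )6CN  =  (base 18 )BB5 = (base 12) 221b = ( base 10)3767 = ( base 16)EB7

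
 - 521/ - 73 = 521/73 = 7.14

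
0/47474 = 0= 0.00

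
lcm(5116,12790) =25580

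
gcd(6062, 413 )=7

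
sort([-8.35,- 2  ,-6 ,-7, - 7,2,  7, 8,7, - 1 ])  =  [ - 8.35, - 7, - 7,-6, - 2,-1,2,7, 7,  8]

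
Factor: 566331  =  3^1*311^1 * 607^1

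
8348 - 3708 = 4640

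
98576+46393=144969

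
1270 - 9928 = - 8658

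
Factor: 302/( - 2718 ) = -1/9= -3^( - 2)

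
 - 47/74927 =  - 47/74927 =- 0.00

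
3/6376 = 3/6376 = 0.00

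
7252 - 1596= 5656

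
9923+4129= 14052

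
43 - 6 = 37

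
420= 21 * 20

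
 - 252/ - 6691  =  252/6691 = 0.04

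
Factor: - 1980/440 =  - 2^(-1)*3^2 = - 9/2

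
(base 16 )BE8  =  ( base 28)3oo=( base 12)1920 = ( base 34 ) 2lm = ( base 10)3048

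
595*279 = 166005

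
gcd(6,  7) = 1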